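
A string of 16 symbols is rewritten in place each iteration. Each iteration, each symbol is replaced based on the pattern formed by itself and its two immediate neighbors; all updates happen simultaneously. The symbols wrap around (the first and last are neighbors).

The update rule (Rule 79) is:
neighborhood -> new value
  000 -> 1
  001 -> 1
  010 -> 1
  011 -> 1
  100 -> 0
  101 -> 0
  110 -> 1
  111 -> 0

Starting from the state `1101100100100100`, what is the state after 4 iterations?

1101101101101101
0101101101101101
0101101101101101  (fixed point — unchanged through iteration 4)

0101101101101101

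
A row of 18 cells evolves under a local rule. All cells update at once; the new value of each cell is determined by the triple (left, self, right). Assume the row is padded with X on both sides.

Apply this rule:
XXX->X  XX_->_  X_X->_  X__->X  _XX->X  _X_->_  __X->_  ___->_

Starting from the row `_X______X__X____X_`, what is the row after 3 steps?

__X______X__X_____
X__X______X__X____
_X__X______X__X___

_X__X______X__X___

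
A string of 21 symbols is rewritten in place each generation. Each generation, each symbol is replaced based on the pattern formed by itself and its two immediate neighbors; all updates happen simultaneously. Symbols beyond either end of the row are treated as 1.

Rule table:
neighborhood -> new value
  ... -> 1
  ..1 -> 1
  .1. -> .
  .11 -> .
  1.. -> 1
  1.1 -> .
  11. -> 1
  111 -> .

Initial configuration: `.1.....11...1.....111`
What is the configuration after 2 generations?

..11111.1111.11111...
11....1....1.....1111

11....1....1.....1111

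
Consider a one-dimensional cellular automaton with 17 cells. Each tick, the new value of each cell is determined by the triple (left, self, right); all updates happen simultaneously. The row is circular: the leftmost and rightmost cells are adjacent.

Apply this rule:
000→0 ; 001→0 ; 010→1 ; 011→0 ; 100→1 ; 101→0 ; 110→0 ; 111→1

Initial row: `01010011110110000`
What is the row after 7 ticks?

tick 1: 01011001100001000
tick 2: 01000100010001100
tick 3: 01100110011000010
tick 4: 00010001000100011
tick 5: 10011001100110000
tick 6: 11000100010001000
tick 7: 00100110011001100

00100110011001100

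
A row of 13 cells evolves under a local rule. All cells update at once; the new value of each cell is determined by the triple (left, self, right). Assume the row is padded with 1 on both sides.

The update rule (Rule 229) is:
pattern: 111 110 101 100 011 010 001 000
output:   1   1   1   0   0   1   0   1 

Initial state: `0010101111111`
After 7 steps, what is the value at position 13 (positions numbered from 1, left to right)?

0011110111111
0001111011111
0100111101111
1100011110111
1101001111011
1111000111101
1111010011110
position 13 holds 0

0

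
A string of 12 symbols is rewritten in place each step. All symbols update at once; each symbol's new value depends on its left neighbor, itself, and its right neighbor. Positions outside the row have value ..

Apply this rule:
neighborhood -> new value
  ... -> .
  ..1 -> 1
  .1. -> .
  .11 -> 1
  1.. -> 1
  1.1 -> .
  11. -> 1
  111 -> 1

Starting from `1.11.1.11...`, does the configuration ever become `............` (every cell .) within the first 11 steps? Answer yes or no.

no

step 1: ..11...111..
step 2: .1111.11111.
step 3: 11111.111111
step 4: 11111.111111  (fixed point — unchanged through step 11)
step 11 is 11111.111111, still not uniform .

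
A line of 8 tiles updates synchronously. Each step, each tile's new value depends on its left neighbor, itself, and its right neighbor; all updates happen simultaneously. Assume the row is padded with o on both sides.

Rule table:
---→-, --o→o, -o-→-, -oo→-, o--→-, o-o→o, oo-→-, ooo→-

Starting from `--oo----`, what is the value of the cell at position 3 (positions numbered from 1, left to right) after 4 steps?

-

-o-----o
o-----o-
-----o-o
----o-o-
position 3 holds -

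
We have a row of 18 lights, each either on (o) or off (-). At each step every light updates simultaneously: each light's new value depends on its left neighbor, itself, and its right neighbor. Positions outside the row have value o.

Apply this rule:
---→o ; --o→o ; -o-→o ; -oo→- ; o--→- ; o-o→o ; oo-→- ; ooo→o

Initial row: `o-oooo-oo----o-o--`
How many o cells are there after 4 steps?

step 1: -o-oo-o---oooooo-o
step 2: ooo--oo-oo-oooo-o-
step 3: oo--o--o--o-oo-ooo
step 4: o--oo-oo-ooo--o-oo
count of o: 11

11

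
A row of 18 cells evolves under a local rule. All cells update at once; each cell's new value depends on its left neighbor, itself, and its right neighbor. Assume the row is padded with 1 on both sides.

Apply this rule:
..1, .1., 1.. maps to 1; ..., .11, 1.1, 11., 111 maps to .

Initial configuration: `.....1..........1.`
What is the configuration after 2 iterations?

.1.1...1......1...

1...111........11.
.1.1...1......1...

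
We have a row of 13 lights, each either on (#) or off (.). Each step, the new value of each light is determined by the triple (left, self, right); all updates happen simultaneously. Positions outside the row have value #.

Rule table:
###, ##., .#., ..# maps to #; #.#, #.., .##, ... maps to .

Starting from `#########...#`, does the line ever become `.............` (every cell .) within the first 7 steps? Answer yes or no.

#########..#.
#########.##.
#########..#.  (repeats step 1; period 2)
step 7: #########..#.
step 7 is #########..#., still not uniform .

no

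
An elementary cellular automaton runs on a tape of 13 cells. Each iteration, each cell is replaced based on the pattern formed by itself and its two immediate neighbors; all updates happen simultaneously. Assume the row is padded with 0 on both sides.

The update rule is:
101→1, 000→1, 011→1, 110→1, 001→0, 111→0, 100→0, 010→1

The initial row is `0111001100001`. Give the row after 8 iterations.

0111001011101

iteration 1: 0101001101101
iteration 2: 0111001111111
iteration 3: 0101001000001
iteration 4: 0111001011101
iteration 5: 0101001110111
iteration 6: 0111001011101  (repeats iteration 4; period 2)
iteration 8: 0111001011101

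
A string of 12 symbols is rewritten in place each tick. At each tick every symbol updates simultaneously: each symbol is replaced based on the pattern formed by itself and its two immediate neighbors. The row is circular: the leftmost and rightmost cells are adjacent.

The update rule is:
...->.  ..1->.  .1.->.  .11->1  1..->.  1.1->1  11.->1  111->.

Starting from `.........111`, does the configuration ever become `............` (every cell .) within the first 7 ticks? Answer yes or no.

.........1.1
..........1.
............
all cells are . at tick 3

yes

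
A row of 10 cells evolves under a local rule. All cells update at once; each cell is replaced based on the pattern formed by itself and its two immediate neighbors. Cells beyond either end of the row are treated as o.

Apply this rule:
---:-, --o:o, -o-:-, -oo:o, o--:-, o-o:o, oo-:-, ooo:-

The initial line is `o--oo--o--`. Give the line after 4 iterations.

--oo--o--o
-oo--o--oo
oo--o--oo-
---o--oo-o

---o--oo-o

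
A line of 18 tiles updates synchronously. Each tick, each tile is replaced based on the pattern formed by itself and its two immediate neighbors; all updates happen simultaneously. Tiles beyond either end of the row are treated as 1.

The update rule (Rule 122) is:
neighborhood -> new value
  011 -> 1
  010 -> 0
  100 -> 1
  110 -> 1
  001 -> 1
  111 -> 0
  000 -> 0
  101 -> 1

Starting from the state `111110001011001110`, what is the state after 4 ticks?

000011010111111011
100111101100001110
111100111110011011
000111100011111110

000111100011111110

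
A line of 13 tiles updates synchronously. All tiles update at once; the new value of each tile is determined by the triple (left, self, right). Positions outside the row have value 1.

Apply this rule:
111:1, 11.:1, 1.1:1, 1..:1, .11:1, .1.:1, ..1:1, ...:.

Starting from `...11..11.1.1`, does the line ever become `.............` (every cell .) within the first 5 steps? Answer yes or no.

no

1.11111111111
1111111111111
1111111111111  (fixed point — unchanged through step 5)
step 5 is 1111111111111, still not uniform .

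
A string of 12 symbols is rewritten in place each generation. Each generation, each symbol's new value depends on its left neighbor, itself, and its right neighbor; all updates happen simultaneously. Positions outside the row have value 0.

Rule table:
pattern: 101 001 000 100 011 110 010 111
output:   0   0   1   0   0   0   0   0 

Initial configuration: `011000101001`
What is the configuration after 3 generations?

000010000000
111000111111
000010000000

000010000000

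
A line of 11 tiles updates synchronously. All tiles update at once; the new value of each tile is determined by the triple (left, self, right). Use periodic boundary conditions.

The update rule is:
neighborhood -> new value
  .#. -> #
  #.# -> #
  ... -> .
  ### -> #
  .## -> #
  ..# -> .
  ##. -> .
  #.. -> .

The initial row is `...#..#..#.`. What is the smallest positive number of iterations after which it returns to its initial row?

...#..#..#.

1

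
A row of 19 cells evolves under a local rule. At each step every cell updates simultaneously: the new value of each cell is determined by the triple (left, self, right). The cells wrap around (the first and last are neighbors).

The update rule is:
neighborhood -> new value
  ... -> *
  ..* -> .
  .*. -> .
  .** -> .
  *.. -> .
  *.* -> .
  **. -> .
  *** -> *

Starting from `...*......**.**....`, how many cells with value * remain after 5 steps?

**...****.......***
*..*..**..*****..**
...........***....*
.*********..*..**..
..*******.........*
count of *: 8

8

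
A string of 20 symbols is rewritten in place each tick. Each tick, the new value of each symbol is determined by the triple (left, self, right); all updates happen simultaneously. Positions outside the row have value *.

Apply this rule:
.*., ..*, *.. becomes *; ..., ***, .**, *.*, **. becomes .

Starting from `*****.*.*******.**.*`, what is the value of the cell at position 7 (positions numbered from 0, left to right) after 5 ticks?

......*.............
*....***...........*
.*..*...*.........*.
.*****.***.......**.
..........*.....*...
position 7 holds .

.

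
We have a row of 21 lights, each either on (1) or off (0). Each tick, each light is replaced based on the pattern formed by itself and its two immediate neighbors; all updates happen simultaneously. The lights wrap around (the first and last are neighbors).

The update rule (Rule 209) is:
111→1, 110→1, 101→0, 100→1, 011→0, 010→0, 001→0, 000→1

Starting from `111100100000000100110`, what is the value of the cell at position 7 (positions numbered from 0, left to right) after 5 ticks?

011110011111110010010
001111001111111001001
100111100111111100100
010011110011111110010
001001111001111111001
position 7 holds 1

1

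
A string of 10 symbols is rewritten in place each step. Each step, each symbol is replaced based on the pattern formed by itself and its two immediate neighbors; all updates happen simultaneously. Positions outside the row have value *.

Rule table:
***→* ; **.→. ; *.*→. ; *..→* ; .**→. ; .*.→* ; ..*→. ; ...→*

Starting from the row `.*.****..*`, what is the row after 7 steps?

*.*.......

.*..**.*..
.**....**.
...***....
**..*.***.
*.*.*..*..
..*.**.**.
*.*.......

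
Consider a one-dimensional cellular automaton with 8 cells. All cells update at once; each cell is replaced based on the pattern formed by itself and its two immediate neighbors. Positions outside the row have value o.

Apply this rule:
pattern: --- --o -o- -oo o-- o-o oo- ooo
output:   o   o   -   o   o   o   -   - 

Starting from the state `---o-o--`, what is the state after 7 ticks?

ooo-o-oo
---o-oo-
ooo-oo-o
---oo-oo
oooo-oo-
----oo-o
ooooo-oo

ooooo-oo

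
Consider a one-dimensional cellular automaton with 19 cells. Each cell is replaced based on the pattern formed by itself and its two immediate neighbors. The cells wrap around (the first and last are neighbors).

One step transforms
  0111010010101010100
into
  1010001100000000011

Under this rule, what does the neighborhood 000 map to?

1

At position 18 the neighborhood is 000; the next row has 1 there.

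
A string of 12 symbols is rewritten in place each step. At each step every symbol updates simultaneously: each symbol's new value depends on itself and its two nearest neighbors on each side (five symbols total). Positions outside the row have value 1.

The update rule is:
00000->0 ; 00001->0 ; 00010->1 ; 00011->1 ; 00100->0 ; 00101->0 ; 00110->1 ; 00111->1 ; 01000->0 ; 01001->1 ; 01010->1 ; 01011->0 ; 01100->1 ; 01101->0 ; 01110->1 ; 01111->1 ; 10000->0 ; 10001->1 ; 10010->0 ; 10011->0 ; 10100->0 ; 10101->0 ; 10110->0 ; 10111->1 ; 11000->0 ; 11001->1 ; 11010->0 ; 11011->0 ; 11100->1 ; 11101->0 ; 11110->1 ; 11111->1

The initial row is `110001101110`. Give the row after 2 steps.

step 1: 110111001100
step 2: 100111101110

100111101110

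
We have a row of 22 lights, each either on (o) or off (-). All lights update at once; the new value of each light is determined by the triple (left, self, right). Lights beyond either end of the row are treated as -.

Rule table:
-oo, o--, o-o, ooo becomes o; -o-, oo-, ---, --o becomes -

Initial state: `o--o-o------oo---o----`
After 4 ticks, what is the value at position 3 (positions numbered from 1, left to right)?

-

tick 1: -o--o-o-----o-o---o---
tick 2: --o--o-o-----o-o---o--
tick 3: ---o--o-o-----o-o---o-
tick 4: ----o--o-o-----o-o---o
position 3 holds -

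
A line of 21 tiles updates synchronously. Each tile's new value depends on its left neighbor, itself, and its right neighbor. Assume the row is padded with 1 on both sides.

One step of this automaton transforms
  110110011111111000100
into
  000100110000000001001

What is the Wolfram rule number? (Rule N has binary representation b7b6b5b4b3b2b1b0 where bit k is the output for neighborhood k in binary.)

position 0: 111 → 0  (bit 7 = 0)
position 1: 110 → 0  (bit 6 = 0)
position 2: 101 → 0  (bit 5 = 0)
position 5: 100 → 0  (bit 4 = 0)
position 3: 011 → 1  (bit 3 = 1)
position 18: 010 → 0  (bit 2 = 0)
position 6: 001 → 1  (bit 1 = 1)
position 16: 000 → 0  (bit 0 = 0)
bits b7..b0 = 00001010 = 10

10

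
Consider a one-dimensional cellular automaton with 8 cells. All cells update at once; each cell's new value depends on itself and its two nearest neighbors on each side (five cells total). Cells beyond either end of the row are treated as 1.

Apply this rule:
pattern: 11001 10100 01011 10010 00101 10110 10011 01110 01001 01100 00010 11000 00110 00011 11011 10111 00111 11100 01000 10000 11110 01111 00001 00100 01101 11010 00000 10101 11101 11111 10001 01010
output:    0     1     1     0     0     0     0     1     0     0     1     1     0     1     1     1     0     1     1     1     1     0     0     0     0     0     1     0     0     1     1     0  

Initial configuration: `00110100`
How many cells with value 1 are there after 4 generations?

generation 1: 00000100
generation 2: 11101000
generation 3: 11001111
generation 4: 11000011
count of 1: 4

4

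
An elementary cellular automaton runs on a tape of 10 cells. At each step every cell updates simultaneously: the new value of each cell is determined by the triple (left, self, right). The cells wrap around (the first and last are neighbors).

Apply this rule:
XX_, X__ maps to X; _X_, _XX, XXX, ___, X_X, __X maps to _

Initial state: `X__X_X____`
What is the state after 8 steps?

_X____X___
__X____X__
___X____X_
____X____X
X____X____
_X____X___  (repeats step 1; period 5)
step 8: ___X____X_

___X____X_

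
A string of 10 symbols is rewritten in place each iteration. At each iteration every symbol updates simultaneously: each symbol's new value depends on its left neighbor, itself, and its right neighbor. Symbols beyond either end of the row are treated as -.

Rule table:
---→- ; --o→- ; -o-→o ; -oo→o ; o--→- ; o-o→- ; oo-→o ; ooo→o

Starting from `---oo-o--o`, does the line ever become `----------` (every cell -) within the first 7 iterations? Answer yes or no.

no

---oo-o--o  (fixed point — unchanged through iteration 7)
iteration 7 is ---oo-o--o, still not uniform -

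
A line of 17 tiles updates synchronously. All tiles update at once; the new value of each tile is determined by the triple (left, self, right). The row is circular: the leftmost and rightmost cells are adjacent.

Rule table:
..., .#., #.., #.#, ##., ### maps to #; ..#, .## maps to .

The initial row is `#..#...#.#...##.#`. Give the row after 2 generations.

##.###.#####..##.
.##.###.#####..##

.##.###.#####..##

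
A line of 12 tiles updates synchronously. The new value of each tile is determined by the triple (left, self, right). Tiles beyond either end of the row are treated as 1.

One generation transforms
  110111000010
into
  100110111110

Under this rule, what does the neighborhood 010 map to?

1

At position 10 the neighborhood is 010; the next row has 1 there.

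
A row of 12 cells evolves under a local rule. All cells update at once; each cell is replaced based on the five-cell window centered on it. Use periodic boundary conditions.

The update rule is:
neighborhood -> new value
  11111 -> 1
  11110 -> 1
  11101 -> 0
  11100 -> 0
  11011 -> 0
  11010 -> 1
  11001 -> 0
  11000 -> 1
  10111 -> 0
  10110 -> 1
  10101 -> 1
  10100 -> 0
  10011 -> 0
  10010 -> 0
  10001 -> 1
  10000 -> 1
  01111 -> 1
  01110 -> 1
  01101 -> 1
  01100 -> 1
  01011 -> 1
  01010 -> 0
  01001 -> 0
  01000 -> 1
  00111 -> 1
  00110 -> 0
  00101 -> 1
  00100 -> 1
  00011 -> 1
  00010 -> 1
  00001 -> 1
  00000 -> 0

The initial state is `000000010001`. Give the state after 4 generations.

111111111110

110001111111
101111111111
000111111111
111111111110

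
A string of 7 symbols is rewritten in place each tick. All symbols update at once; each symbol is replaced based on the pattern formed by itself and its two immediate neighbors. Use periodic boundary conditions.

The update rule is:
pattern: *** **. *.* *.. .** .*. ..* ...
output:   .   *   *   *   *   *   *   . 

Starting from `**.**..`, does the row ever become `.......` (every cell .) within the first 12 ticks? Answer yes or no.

yes

*******
.......
all cells are . at tick 2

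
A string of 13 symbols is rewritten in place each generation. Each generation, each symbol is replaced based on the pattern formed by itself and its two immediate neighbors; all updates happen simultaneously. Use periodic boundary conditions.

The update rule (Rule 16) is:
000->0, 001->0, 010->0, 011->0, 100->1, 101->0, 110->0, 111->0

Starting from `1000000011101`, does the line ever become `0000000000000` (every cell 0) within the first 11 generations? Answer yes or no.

0100000000000
0010000000000
0001000000000
0000100000000
0000010000000
0000001000000
0000000100000
0000000010000
0000000001000
0000000000100
0000000000010
generation 11 is 0000000000010, still not uniform 0

no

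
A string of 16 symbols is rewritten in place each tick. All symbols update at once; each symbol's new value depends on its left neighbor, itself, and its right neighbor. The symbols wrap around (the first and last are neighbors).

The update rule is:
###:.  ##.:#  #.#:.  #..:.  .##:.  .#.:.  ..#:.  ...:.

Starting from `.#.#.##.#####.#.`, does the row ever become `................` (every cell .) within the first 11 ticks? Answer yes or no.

tick 1: ......#.....#...
tick 2: ................
all cells are . at tick 2

yes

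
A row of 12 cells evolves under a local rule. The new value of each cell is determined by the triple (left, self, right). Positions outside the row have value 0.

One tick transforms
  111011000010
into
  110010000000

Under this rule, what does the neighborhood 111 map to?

At position 1 the neighborhood is 111; the next row has 1 there.

1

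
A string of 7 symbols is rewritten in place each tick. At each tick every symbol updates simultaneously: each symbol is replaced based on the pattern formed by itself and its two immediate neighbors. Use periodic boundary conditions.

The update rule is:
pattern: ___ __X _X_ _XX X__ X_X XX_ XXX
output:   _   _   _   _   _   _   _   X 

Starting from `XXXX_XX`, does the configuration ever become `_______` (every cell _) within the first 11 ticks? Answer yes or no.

yes

XXX___X
XX_____
_______
all cells are _ at tick 3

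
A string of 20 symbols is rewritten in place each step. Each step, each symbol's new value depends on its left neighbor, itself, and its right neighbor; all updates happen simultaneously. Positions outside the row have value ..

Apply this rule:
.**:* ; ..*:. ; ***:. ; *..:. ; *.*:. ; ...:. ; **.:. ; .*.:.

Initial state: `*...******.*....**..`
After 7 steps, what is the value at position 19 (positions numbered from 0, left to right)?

.

....*...........*...
....................
....................  (fixed point — unchanged through step 7)
position 19 holds .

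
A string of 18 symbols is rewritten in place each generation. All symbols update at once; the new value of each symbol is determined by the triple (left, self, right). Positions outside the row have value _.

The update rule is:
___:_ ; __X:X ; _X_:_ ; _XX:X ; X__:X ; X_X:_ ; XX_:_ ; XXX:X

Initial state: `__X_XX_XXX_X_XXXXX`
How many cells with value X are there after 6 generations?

generation 1: _X__X__XX____XXXX_
generation 2: X_XX_XXX_X__XXXX_X
generation 3: __X__XX___XXXXX___
generation 4: _X_XXX_X_XXXXX_X__
generation 5: X__XX____XXXX___X_
generation 6: _XXX_X__XXXX_X_X_X
count of X: 11

11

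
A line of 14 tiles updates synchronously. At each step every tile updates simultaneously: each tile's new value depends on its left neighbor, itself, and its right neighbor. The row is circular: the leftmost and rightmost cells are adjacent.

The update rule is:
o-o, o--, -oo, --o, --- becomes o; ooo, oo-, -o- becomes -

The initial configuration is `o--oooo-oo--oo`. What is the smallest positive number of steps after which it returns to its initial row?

-ooo---oo-ooo-
oo--oooo-oo--o
--ooo---oo-ooo
ooo--oooo-oo--
o--ooo---oo-oo
-ooo--oooo-oo-
oo--ooo---oo-o
--ooo--oooo-oo
ooo--ooo---oo-
o--ooo--oooo-o
-ooo--ooo---oo
oo--ooo--oooo-
o-ooo--ooo---o
-oo--ooo--oooo
oo-ooo--ooo---
o-oo--ooo--ooo
-oo-ooo--ooo--
oo-oo--ooo--oo
--oo-ooo--ooo-
ooo-oo--ooo--o
---oo-ooo--ooo
oooo-oo--ooo--
o---oo-ooo--oo
-oooo-oo--ooo-
oo---oo-ooo--o
--oooo-oo--ooo
ooo---oo-ooo--
o--oooo-oo--oo

28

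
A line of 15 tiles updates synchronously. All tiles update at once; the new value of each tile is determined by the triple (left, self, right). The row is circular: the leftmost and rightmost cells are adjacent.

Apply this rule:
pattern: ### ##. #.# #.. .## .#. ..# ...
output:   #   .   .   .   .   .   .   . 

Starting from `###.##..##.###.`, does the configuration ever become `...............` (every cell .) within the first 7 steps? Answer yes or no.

yes

step 1: .#..........#..
step 2: ...............
all cells are . at step 2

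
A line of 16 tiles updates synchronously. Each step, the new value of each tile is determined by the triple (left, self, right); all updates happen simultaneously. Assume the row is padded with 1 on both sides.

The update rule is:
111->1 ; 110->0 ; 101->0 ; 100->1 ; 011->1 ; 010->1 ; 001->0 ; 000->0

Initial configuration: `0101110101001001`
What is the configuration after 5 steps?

0101010101101101

step 1: 0101100101101101
step 2: 0101010101001001
step 3: 0101010101101101
step 4: 0101010101001001  (repeats step 2; period 2)
step 5: 0101010101101101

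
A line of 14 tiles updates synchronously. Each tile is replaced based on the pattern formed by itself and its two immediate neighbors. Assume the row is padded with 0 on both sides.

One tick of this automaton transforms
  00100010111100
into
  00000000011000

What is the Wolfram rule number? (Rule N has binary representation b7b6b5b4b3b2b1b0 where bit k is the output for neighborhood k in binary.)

128

position 9: 111 → 1  (bit 7 = 1)
position 11: 110 → 0  (bit 6 = 0)
position 7: 101 → 0  (bit 5 = 0)
position 3: 100 → 0  (bit 4 = 0)
position 8: 011 → 0  (bit 3 = 0)
position 2: 010 → 0  (bit 2 = 0)
position 1: 001 → 0  (bit 1 = 0)
position 0: 000 → 0  (bit 0 = 0)
bits b7..b0 = 10000000 = 128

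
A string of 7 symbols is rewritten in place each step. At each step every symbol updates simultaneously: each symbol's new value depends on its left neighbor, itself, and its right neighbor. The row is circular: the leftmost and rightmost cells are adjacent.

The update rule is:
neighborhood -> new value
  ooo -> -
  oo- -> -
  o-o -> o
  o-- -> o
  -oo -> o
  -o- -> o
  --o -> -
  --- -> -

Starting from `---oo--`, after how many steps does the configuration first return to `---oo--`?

7

---o-o-
---oooo
o--o---
oo-oo--
o-oo-o-
ooo-ooo
---oo--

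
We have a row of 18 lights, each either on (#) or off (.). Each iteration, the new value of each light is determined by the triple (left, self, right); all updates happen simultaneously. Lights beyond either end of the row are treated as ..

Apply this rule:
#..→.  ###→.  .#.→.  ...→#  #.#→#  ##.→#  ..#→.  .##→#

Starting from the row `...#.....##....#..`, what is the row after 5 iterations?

##...###.##.##...#
##.#.#.#######.#..
###.#.##.....##..#
#.##.###.###.##...
.#####.###.####.##

.#####.###.####.##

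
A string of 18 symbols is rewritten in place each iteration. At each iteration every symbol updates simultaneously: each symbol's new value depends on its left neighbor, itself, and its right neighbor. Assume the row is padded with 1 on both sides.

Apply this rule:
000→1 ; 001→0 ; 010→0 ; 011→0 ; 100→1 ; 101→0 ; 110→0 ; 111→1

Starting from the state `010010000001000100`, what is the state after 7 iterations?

iteration 1: 001001111100110010
iteration 2: 100100111010001000
iteration 3: 010010010001100110
iteration 4: 001001001100010000
iteration 5: 100100100011001110
iteration 6: 010010011000100100
iteration 7: 001001000110010010

001001000110010010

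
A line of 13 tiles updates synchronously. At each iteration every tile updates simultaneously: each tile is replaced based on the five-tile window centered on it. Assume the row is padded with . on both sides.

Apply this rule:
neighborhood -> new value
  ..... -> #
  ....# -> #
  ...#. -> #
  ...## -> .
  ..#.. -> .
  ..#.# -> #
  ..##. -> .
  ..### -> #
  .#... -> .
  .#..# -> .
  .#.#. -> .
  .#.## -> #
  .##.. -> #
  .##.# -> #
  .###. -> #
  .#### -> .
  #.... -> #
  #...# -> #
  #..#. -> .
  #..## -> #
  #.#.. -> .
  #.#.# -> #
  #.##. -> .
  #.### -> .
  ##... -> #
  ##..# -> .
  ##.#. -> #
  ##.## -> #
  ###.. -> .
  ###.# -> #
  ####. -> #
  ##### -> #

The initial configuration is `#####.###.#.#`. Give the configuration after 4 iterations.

###.#.##..##.

iteration 1: #.####.####..
iteration 2: ##..###..#.##
iteration 3: .#.###...##.#
iteration 4: ###.#.##..##.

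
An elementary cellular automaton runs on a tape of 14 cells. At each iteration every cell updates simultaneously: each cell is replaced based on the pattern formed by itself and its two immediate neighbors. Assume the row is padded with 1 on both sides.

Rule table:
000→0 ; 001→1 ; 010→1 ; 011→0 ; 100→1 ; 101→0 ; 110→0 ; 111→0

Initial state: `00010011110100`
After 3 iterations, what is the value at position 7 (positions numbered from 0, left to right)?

1

10111100000111
00000010001000
10000111011101
position 7 holds 1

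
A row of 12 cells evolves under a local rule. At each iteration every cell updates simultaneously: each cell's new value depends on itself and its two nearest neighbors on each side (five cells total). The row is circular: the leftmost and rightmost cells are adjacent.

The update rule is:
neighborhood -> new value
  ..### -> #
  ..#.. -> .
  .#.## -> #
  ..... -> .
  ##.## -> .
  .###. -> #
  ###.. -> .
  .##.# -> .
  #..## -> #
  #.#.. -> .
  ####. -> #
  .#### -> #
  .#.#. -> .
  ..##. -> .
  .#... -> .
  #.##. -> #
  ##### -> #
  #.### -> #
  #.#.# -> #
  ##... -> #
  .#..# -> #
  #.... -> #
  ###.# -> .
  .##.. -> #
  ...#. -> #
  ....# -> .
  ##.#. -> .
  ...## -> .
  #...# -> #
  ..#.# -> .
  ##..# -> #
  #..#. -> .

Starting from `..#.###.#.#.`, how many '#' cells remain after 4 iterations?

3

##.###..#...
...##.#...#.
#.......##..
..#......##.
count of #: 3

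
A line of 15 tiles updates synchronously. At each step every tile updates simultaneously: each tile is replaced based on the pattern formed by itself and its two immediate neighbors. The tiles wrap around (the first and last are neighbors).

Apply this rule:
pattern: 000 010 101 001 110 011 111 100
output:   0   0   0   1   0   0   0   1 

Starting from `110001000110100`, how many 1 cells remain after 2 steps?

4

001010101000011
110000000100100
count of 1: 4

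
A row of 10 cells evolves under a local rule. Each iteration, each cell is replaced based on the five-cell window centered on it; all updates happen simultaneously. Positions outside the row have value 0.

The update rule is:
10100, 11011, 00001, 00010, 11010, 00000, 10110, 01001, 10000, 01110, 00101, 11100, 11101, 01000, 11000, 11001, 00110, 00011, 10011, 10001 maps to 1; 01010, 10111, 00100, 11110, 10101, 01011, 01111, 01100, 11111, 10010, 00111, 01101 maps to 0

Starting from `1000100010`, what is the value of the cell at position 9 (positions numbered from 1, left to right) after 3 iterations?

0

0111011101
1011101111
1001110001
position 9 holds 0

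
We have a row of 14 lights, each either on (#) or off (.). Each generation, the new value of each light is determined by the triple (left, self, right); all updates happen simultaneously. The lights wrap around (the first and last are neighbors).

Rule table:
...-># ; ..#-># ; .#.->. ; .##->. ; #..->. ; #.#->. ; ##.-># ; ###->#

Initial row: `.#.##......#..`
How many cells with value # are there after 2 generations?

8

generation 1: #...#.#####..#
generation 2: #.##...####.#.
count of #: 8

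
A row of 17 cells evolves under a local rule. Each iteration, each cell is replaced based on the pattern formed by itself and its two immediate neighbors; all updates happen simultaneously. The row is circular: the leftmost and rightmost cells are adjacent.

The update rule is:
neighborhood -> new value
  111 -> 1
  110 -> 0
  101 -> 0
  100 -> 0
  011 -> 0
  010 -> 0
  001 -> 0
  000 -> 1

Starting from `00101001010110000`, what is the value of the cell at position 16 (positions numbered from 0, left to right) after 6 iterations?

10000000000000111
00111111111110011
00011111111100000
11001111111001111
10000111110000111
00110011100110011
position 16 holds 1

1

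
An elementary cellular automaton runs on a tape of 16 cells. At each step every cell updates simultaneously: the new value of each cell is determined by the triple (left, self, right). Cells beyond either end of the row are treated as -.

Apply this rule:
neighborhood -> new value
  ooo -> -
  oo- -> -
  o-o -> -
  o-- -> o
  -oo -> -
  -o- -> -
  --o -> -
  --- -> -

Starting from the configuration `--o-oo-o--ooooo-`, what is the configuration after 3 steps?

step 1: --------o------o
step 2: ---------o------
step 3: ----------o-----

----------o-----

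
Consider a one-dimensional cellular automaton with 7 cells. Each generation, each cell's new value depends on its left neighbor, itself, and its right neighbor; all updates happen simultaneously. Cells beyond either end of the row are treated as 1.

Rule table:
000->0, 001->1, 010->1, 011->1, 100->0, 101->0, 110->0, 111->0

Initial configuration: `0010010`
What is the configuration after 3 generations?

0101101

0110110
0100100
0101101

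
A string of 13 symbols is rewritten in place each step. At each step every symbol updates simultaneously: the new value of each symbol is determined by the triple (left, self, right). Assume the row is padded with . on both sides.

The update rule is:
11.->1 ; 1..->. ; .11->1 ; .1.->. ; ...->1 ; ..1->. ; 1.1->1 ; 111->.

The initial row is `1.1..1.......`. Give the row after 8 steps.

.1...11.....1

.1.....111111
...111.1....1
11.1.11..11..
111.111..11.1
1.111.1..111.
.11.11...1.1.
.11111.1..1..
.1...11.....1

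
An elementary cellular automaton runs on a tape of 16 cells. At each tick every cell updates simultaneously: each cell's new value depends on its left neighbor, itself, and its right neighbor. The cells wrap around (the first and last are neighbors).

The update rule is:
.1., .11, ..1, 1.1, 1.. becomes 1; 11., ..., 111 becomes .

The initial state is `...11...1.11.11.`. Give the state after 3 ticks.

...11...1.11.11.

..11.1.1111.11.1
111.1111...11.11
...11...1.11.11.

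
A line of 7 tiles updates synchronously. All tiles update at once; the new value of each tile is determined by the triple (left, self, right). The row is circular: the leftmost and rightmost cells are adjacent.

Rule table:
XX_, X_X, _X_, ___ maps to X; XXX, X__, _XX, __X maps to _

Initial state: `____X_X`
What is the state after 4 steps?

_XXX_X_

_XX_XXX
X_XX__X
XX_X___
_XXX_X_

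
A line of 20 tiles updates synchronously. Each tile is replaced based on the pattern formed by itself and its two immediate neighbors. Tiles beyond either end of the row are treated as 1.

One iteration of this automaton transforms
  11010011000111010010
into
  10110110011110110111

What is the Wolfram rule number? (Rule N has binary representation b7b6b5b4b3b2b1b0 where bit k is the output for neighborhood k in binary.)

position 0: 111 → 1  (bit 7 = 1)
position 1: 110 → 0  (bit 6 = 0)
position 2: 101 → 1  (bit 5 = 1)
position 4: 100 → 0  (bit 4 = 0)
position 6: 011 → 1  (bit 3 = 1)
position 3: 010 → 1  (bit 2 = 1)
position 5: 001 → 1  (bit 1 = 1)
position 9: 000 → 1  (bit 0 = 1)
bits b7..b0 = 10101111 = 175

175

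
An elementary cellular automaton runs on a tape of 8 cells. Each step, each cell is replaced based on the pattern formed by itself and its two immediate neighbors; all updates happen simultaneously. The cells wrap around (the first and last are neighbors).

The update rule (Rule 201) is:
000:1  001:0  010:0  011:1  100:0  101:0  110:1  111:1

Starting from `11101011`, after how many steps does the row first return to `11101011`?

11100011
11101011

2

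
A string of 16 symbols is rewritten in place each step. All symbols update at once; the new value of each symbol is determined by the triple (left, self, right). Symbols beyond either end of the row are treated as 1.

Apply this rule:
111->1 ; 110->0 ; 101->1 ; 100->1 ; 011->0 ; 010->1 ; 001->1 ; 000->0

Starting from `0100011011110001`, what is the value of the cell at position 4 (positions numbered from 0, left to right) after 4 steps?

1110100101101010
1101111110011111
1010111101101111
0111011010010111
position 4 holds 0

0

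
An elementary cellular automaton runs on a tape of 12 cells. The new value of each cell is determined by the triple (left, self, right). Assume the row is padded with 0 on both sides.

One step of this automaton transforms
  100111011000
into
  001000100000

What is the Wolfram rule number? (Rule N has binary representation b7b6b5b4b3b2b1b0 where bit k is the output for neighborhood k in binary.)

position 4: 111 → 0  (bit 7 = 0)
position 5: 110 → 0  (bit 6 = 0)
position 6: 101 → 1  (bit 5 = 1)
position 1: 100 → 0  (bit 4 = 0)
position 3: 011 → 0  (bit 3 = 0)
position 0: 010 → 0  (bit 2 = 0)
position 2: 001 → 1  (bit 1 = 1)
position 10: 000 → 0  (bit 0 = 0)
bits b7..b0 = 00100010 = 34

34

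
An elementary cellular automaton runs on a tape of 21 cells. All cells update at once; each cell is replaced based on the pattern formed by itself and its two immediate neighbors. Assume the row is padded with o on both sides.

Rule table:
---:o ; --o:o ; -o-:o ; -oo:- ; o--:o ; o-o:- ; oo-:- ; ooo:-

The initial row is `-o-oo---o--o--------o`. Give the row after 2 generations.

-oooo----------------

-o---ooooooooooooooo-
-oooo----------------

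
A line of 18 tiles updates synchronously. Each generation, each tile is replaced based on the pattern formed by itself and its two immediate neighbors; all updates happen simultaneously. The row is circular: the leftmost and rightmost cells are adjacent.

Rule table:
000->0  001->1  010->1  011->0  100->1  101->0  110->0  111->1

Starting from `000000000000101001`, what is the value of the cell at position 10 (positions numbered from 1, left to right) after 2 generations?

0

100000000001101111
010000000010000111
position 10 holds 0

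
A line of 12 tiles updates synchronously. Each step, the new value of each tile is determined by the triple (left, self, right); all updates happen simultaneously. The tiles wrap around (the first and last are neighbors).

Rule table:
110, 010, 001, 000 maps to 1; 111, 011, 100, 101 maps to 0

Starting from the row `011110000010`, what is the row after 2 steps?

101110000010

step 1: 100010111110
step 2: 101110000010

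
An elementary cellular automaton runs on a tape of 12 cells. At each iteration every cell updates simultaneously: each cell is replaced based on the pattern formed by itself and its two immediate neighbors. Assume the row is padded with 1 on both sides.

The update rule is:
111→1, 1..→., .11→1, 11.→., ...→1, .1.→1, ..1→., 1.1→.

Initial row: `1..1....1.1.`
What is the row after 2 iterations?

...1.11.1.1.
.1.1.1..1.1.

.1.1.1..1.1.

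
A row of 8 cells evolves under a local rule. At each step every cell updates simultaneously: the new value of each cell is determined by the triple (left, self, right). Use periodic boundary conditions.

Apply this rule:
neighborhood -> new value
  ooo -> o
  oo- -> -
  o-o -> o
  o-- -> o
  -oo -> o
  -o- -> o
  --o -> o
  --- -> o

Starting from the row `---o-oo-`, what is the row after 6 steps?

o-oooooo

oooooo-o
ooooo-oo
oooo-ooo
ooo-oooo
oo-ooooo
o-oooooo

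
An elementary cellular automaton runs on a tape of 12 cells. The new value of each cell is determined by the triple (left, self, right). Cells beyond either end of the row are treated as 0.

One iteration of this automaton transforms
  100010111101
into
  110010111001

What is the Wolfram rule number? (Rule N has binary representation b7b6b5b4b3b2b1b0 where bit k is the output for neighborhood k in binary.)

position 7: 111 → 1  (bit 7 = 1)
position 9: 110 → 0  (bit 6 = 0)
position 5: 101 → 0  (bit 5 = 0)
position 1: 100 → 1  (bit 4 = 1)
position 6: 011 → 1  (bit 3 = 1)
position 0: 010 → 1  (bit 2 = 1)
position 3: 001 → 0  (bit 1 = 0)
position 2: 000 → 0  (bit 0 = 0)
bits b7..b0 = 10011100 = 156

156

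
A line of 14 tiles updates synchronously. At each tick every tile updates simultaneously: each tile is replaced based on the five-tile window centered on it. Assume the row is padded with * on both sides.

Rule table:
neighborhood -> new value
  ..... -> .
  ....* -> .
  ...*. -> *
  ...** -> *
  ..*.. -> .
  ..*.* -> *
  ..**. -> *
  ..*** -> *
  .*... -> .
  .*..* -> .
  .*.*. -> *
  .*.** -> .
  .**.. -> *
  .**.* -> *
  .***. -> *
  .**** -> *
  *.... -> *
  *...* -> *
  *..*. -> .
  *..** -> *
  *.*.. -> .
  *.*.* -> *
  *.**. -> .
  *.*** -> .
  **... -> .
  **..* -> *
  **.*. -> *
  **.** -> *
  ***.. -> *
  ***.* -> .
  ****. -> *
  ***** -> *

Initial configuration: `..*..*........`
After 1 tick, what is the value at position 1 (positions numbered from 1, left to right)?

*

*......*.....*
position 1 holds *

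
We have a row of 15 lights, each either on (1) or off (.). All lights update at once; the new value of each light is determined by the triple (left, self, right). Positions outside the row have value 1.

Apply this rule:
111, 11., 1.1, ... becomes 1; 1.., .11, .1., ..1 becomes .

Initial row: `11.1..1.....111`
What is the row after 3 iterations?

1111.11...1.1..

111.....111..11
111.111..11...1
1111.11...1.1..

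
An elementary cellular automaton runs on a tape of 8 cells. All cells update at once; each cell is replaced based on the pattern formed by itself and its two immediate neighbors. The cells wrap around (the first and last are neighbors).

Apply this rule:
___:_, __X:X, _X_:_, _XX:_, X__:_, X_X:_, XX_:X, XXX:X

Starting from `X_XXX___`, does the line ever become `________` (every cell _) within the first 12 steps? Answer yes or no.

___XX__X
__X_X_X_
_X______
X_______
_______X
______X_
_____X__
____X___
___X____
__X_____
_X______  (repeats step 3; period 8)
step 12: X_______
step 12 is X_______, still not uniform _

no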